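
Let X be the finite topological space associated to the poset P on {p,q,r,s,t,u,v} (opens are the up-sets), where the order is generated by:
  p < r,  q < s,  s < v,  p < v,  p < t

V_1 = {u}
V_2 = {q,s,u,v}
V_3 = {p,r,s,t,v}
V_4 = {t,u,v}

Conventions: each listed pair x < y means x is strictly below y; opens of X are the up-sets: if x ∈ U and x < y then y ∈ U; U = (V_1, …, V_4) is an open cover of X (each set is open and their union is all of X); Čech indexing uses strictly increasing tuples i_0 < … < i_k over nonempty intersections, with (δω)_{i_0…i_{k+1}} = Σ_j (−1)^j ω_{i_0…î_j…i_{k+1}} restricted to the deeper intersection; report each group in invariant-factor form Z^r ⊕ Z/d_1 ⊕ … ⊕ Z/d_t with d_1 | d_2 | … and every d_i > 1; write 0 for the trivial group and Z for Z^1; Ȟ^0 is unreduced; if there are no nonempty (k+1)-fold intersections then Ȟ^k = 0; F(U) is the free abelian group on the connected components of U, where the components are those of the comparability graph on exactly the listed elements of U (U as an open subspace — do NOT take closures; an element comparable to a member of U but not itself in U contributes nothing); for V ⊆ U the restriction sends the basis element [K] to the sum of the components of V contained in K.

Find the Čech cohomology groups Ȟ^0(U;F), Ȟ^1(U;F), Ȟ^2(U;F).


nerve of the cover:
  V12={u} V14={u} V23={s,v} V24={u,v} V34={t,v}
  V124={u} V234={v}
components per intersection:
  V1: {u}
  V2: {q,s,v} {u}
  V3: {p,r,s,t,v}
  V4: {t} {u} {v}
  V12: {u}
  V14: {u}
  V23: {s,v}
  V24: {u} {v}
  V34: {t} {v}
  V124: {u}
  V234: {v}
C dims 7,7,2; δ0: rk 5, SNF 1^5; δ1: rk 2, SNF 1^2
Ȟ^0 = (7 − 5) − 0 = 2, so Ȟ^0 ≅ Z^2
Ȟ^1 = (7 − 2) − 5 = 0, so Ȟ^1 ≅ 0
Ȟ^2 = (2 − 0) − 2 = 0, so Ȟ^2 ≅ 0

Ȟ^0(U;F) ≅ Z^2, Ȟ^1(U;F) ≅ 0 and Ȟ^2(U;F) ≅ 0


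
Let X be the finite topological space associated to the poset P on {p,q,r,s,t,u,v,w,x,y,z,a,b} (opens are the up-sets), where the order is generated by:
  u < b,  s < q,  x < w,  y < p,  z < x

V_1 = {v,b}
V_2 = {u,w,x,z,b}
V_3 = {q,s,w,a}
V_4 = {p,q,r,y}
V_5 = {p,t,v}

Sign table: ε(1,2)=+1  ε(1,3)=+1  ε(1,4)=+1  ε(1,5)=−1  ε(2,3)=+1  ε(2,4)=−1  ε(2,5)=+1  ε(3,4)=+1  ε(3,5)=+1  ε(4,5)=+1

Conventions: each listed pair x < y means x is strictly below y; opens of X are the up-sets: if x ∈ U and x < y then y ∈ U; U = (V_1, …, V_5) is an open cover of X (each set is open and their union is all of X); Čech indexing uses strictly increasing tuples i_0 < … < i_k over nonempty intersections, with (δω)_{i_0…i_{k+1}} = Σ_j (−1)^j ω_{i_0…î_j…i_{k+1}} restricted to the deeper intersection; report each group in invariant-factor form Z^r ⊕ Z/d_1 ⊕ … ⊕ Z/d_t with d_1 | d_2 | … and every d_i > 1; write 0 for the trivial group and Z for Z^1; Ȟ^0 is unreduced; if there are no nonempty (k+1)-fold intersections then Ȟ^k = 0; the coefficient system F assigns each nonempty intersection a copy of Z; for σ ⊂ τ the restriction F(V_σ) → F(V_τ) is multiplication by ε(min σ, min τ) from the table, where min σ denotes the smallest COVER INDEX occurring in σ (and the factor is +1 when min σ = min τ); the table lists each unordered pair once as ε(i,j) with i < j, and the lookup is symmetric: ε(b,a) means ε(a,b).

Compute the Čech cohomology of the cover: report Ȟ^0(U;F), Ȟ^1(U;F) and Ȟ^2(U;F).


Ȟ^0(U;F) ≅ 0; Ȟ^1(U;F) ≅ Z/2; Ȟ^2(U;F) ≅ 0

nonempty intersections:
  V12={b} V15={v} V23={w} V34={q} V45={p}
C dims 5,5; δ0: rk 5, SNF 1^4·2
Ȟ^0: (5−5)−0=0 ⇒ 0
Ȟ^1: (5−0)−5=0 plus torsion [2] ⇒ Z/2
Ȟ^2: (0−0)−0=0 ⇒ 0


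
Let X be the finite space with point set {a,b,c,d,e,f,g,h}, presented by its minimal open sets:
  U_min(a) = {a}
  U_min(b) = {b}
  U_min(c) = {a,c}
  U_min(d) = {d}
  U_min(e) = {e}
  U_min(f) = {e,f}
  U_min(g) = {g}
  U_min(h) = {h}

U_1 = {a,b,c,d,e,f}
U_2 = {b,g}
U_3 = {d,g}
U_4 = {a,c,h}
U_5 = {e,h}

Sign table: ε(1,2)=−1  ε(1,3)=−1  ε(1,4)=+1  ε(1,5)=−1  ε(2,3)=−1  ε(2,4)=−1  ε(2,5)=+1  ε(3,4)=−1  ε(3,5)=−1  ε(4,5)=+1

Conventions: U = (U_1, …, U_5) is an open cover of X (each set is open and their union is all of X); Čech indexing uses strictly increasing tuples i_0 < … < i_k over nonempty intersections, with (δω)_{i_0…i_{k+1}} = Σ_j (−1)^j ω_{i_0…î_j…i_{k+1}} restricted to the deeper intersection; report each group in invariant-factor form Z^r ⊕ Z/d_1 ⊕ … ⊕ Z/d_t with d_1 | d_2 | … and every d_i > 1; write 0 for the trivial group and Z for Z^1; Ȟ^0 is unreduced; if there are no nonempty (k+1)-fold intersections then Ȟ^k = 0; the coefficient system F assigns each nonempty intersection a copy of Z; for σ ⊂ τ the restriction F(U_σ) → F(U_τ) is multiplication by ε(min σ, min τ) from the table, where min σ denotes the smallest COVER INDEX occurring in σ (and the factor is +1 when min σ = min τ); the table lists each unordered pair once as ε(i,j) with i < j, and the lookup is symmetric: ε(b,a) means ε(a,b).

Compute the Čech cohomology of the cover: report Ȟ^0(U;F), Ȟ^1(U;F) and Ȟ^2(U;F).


Ȟ^0 = 0, Ȟ^1 = Z ⊕ Z/2, Ȟ^2 = 0

nerve of the cover:
  U12={b} U13={d} U14={a,c} U15={e} U23={g} U45={h}
C dims 5,6; δ0: rk 5, SNF 1^4·2
Ȟ^0 = (5 − 5) − 0 = 0, so Ȟ^0 ≅ 0
Ȟ^1 = (6 − 0) − 5 = 1 plus torsion [2], so Ȟ^1 ≅ Z ⊕ Z/2
Ȟ^2 = (0 − 0) − 0 = 0, so Ȟ^2 ≅ 0


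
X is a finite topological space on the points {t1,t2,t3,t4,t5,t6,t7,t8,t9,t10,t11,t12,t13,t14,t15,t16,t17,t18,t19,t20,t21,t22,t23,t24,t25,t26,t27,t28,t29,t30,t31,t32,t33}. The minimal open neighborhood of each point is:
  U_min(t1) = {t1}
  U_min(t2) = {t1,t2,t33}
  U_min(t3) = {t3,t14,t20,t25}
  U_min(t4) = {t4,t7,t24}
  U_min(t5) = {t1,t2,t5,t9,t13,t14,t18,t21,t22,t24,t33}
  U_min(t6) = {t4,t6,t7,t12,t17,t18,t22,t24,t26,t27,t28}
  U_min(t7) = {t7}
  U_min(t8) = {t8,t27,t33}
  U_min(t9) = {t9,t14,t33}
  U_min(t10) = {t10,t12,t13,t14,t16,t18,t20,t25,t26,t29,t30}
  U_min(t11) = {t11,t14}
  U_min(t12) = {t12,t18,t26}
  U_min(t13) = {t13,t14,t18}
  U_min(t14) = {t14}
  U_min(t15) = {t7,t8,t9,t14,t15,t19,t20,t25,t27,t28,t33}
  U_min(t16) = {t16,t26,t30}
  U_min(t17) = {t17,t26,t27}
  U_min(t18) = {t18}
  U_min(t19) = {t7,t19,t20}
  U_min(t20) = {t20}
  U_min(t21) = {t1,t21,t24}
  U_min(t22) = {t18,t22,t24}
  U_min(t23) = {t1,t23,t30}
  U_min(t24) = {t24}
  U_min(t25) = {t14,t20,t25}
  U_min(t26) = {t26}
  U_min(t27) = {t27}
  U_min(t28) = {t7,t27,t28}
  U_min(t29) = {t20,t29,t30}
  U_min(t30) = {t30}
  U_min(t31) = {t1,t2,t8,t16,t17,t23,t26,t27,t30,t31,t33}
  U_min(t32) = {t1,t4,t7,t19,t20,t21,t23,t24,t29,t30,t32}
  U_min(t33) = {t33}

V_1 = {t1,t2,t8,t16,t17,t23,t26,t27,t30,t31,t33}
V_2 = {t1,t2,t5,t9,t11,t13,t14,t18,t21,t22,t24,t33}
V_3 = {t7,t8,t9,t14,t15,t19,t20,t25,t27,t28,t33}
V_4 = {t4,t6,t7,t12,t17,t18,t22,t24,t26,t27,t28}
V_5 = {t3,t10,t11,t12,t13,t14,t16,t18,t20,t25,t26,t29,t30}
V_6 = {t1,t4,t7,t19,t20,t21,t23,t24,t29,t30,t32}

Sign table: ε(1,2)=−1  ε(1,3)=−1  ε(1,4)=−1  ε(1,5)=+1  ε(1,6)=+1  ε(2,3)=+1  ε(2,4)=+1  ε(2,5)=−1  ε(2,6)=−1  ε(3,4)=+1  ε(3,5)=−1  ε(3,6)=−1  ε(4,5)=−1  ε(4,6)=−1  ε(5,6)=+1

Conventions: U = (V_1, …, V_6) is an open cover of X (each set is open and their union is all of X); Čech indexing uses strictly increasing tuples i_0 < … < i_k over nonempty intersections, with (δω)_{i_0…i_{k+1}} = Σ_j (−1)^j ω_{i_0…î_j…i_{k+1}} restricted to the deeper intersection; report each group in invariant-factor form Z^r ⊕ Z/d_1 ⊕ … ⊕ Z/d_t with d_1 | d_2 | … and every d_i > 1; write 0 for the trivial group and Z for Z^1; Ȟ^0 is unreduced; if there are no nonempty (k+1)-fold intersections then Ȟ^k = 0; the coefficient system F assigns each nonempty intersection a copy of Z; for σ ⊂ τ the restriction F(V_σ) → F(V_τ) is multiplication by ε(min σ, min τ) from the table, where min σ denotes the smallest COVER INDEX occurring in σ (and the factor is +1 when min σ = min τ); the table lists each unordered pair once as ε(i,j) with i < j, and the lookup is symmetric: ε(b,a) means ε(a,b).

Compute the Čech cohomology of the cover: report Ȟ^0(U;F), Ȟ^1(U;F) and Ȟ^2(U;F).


cover nerve:
  V12={t1,t2,t33} V13={t8,t27,t33} V14={t17,t26,t27} V15={t16,t26,t30} V16={t1,t23,t30} V23={t9,t14,t33} V24={t18,t22,t24} V25={t11,t13,t14,t18} V26={t1,t21,t24} V34={t7,t27,t28} V35={t14,t20,t25} V36={t7,t19,t20} V45={t12,t18,t26} V46={t4,t7,t24} V56={t20,t29,t30}
  V123={t33} V126={t1} V134={t27} V145={t26} V156={t30} V235={t14} V245={t18} V246={t24} V346={t7} V356={t20}
C dims 6,15,10; δ0: rk 5, SNF 1^5; δ1: rk 10, SNF 1^9·2
Ȟ^0: (6−5)−0=1 ⇒ Z
Ȟ^1: (15−10)−5=0 ⇒ 0
Ȟ^2: (10−0)−10=0 plus torsion [2] ⇒ Z/2

Ȟ^0 = Z,  Ȟ^1 = 0,  Ȟ^2 = Z/2


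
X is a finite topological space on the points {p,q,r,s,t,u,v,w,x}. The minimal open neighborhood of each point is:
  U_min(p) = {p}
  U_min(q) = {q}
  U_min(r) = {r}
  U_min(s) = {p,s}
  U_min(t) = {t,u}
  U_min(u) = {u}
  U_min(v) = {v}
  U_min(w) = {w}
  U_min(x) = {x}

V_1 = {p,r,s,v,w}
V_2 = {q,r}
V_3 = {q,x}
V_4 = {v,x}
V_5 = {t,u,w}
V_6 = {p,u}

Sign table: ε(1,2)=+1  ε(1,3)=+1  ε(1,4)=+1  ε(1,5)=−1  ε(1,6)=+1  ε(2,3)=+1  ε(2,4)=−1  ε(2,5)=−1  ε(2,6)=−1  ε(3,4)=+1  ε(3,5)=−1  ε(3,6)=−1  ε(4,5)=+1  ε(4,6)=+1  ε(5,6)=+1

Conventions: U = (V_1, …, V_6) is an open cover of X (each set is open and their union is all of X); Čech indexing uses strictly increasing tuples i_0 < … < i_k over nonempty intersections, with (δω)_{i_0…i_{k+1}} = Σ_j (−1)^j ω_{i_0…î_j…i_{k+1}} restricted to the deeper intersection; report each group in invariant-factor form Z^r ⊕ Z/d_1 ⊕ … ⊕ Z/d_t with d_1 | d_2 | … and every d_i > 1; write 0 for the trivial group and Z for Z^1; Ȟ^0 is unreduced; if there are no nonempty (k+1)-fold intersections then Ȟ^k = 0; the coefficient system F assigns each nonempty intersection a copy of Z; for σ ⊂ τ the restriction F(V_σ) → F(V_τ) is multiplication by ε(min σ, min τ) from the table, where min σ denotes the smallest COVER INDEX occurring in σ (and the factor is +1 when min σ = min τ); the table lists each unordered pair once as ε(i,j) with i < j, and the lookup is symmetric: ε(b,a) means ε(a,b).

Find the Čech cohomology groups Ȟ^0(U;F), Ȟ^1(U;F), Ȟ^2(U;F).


nonempty overlaps:
  V12={r} V14={v} V15={w} V16={p} V23={q} V34={x} V56={u}
C dims 6,7; δ0: rk 6, SNF 1^5·2
degree 0: 6−6−0 = 0 → Ȟ^0 ≅ 0
degree 1: 7−0−6 = 1 plus torsion [2] → Ȟ^1 ≅ Z ⊕ Z/2
degree 2: 0−0−0 = 0 → Ȟ^2 ≅ 0

Ȟ^0 ≅ 0, Ȟ^1 ≅ Z ⊕ Z/2, Ȟ^2 ≅ 0


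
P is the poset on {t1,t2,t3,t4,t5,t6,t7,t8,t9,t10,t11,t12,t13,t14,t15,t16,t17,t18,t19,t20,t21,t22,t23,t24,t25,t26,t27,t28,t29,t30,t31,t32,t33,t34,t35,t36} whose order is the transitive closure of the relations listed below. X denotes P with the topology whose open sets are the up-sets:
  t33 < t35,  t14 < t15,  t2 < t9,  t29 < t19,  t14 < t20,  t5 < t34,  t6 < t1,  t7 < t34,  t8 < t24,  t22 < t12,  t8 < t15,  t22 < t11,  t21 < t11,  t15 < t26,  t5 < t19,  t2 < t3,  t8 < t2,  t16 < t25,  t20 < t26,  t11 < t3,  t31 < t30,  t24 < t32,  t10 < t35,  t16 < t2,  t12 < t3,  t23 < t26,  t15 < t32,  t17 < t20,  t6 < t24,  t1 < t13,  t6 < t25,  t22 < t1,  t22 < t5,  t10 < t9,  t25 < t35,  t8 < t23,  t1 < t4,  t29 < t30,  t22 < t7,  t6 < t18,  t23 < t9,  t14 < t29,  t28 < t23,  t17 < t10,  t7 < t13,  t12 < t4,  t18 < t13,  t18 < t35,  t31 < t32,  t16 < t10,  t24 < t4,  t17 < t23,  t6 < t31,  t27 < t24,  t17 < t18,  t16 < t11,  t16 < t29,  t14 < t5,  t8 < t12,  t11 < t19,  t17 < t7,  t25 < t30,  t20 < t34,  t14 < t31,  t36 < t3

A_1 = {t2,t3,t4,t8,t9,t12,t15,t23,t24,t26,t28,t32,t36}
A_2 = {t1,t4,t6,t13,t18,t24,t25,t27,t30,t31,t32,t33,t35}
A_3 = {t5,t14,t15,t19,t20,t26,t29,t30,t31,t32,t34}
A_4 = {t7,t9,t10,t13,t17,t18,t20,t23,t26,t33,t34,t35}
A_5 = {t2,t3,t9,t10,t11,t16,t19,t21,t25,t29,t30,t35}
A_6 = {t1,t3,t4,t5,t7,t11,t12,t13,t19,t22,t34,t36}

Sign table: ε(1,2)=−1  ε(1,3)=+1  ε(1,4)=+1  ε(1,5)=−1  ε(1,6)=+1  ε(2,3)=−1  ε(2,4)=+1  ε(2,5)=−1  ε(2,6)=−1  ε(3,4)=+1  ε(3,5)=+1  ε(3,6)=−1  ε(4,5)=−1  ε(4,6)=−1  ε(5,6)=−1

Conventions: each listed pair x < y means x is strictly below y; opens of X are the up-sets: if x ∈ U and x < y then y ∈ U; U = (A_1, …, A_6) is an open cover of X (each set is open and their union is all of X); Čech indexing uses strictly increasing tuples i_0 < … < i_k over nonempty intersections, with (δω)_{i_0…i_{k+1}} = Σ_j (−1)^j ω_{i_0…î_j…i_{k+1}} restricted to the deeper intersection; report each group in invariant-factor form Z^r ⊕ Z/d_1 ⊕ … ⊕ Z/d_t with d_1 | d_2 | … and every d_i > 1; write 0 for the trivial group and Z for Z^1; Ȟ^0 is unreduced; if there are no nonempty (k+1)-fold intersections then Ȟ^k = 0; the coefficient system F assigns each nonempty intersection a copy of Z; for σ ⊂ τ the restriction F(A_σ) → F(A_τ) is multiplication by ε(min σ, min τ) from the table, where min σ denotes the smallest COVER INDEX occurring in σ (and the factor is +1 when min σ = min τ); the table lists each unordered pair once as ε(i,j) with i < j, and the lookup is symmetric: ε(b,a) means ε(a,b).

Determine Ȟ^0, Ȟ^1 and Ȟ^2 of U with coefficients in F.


intersection data:
  A12={t4,t24,t32} A13={t15,t26,t32} A14={t9,t23,t26} A15={t2,t3,t9} A16={t3,t4,t12,t36} A23={t30,t31,t32} A24={t13,t18,t33,t35} A25={t25,t30,t35} A26={t1,t4,t13} A34={t20,t26,t34} A35={t19,t29,t30} A36={t5,t19,t34} A45={t9,t10,t35} A46={t7,t13,t34} A56={t3,t11,t19}
  A123={t32} A126={t4} A134={t26} A145={t9} A156={t3} A235={t30} A245={t35} A246={t13} A346={t34} A356={t19}
C dims 6,15,10; δ0: rk 6, SNF 1^5·2; δ1: rk 9, SNF 1^9
Ȟ^0 = (6 − 6) − 0 = 0, so Ȟ^0 ≅ 0
Ȟ^1 = (15 − 9) − 6 = 0 plus torsion [2], so Ȟ^1 ≅ Z/2
Ȟ^2 = (10 − 0) − 9 = 1, so Ȟ^2 ≅ Z

Ȟ^0(U;F) ≅ 0, Ȟ^1(U;F) ≅ Z/2, Ȟ^2(U;F) ≅ Z


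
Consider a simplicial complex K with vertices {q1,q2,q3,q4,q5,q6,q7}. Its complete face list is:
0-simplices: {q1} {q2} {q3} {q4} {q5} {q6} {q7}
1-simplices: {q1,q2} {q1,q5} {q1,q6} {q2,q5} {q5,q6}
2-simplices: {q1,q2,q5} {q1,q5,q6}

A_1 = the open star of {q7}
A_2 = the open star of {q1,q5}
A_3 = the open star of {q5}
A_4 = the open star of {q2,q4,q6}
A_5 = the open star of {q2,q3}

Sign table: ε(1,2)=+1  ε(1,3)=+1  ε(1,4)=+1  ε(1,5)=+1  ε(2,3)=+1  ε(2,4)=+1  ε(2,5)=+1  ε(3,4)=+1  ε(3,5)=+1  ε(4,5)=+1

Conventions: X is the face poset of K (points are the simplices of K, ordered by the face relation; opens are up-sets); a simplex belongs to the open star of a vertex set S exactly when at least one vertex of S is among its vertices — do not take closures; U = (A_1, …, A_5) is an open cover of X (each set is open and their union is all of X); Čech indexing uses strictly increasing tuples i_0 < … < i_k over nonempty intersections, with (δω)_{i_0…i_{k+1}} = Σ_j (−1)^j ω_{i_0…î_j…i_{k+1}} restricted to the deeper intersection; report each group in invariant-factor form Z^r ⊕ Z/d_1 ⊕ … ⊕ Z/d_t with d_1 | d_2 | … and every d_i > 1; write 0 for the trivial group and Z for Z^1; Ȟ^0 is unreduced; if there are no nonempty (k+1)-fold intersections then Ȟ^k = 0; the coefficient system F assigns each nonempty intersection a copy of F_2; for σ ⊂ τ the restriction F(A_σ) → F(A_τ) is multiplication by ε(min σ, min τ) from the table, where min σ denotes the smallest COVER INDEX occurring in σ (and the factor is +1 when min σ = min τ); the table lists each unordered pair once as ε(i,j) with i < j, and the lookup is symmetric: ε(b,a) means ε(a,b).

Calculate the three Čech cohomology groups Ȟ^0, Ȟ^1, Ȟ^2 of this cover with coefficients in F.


Ȟ^0 = Z/2 ⊕ Z/2,  Ȟ^1 = 0,  Ȟ^2 = 0

nonempty intersections:
  A1={{q7}} A2={{q1},{q5},{q1,q2},{q1,q5},{q1,q6},{q2,q5},{q5,q6},{q1,q2,q5},{q1,q5,q6}} A3={{q5},{q1,q5},{q2,q5},{q5,q6},{q1,q2,q5},{q1,q5,q6}} A4={{q2},{q4},{q6},{q1,q2},{q1,q6},{q2,q5},{q5,q6},{q1,q2,q5},{q1,q5,q6}} A5={{q2},{q3},{q1,q2},{q2,q5},{q1,q2,q5}}
  A23={{q5},{q1,q5},{q2,q5},{q5,q6},{q1,q2,q5},{q1,q5,q6}} A24={{q1,q2},{q1,q6},{q2,q5},{q5,q6},{q1,q2,q5},{q1,q5,q6}} A25={{q1,q2},{q2,q5},{q1,q2,q5}} A34={{q2,q5},{q5,q6},{q1,q2,q5},{q1,q5,q6}} A35={{q2,q5},{q1,q2,q5}} A45={{q2},{q1,q2},{q2,q5},{q1,q2,q5}}
  A234={{q2,q5},{q5,q6},{q1,q2,q5},{q1,q5,q6}} A235={{q2,q5},{q1,q2,q5}} A245={{q1,q2},{q2,q5},{q1,q2,q5}} A345={{q2,q5},{q1,q2,q5}}
  A2345={{q2,q5},{q1,q2,q5}}
C dims 5,6,4,1; δ0: rk_F2 3; δ1: rk_F2 3; δ2: rk_F2 1
Ȟ^0: (5−3)−0=2 ⇒ Z/2 ⊕ Z/2
Ȟ^1: (6−3)−3=0 ⇒ 0
Ȟ^2: (4−1)−3=0 ⇒ 0


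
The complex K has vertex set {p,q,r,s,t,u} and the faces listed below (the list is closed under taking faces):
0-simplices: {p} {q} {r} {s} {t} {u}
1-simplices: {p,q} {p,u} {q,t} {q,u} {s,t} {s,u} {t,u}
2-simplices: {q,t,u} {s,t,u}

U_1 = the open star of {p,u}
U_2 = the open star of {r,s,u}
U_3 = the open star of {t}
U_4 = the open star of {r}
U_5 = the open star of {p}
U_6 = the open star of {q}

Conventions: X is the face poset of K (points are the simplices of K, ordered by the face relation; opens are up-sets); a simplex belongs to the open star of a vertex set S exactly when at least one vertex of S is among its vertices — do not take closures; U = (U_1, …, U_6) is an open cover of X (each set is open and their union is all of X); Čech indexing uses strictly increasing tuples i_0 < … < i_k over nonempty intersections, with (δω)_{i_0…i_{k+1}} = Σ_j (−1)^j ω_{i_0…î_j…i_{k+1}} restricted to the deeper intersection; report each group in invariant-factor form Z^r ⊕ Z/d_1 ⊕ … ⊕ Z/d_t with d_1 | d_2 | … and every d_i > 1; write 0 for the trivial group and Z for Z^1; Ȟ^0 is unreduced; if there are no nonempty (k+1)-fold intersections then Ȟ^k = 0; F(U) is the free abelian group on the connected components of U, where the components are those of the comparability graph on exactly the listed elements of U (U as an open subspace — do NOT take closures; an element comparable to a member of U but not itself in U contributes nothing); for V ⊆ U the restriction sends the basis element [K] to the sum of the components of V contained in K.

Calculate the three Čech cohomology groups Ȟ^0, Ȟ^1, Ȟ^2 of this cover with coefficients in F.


cover nerve:
  U1={{p},{u},{p,q},{p,u},{q,u},{s,u},{t,u},{q,t,u},{s,t,u}} U2={{r},{s},{u},{p,u},{q,u},{s,t},{s,u},{t,u},{q,t,u},{s,t,u}} U3={{t},{q,t},{s,t},{t,u},{q,t,u},{s,t,u}} U4={{r}} U5={{p},{p,q},{p,u}} U6={{q},{p,q},{q,t},{q,u},{q,t,u}}
  U12={{u},{p,u},{q,u},{s,u},{t,u},{q,t,u},{s,t,u}} U13={{t,u},{q,t,u},{s,t,u}} U15={{p},{p,q},{p,u}} U16={{p,q},{q,u},{q,t,u}} U23={{s,t},{t,u},{q,t,u},{s,t,u}} U24={{r}} U25={{p,u}} U26={{q,u},{q,t,u}} U36={{q,t},{q,t,u}} U56={{p,q}}
  U123={{t,u},{q,t,u},{s,t,u}} U125={{p,u}} U126={{q,u},{q,t,u}} U136={{q,t,u}} U156={{p,q}} U236={{q,t,u}}
  U1236={{q,t,u}}
components per intersection:
  U1: {{p},{u},{p,q},{p,u},{q,u},{s,u},{t,u},{q,t,u},{s,t,u}}
  U2: {{r}} {{s},{u},{p,u},{q,u},{s,t},{s,u},{t,u},{q,t,u},{s,t,u}}
  U3: {{t},{q,t},{s,t},{t,u},{q,t,u},{s,t,u}}
  U4: {{r}}
  U5: {{p},{p,q},{p,u}}
  U6: {{q},{p,q},{q,t},{q,u},{q,t,u}}
  U12: {{u},{p,u},{q,u},{s,u},{t,u},{q,t,u},{s,t,u}}
  U13: {{t,u},{q,t,u},{s,t,u}}
  U15: {{p},{p,q},{p,u}}
  U16: {{p,q}} {{q,u},{q,t,u}}
  U23: {{s,t},{t,u},{q,t,u},{s,t,u}}
  U24: {{r}}
  U25: {{p,u}}
  U26: {{q,u},{q,t,u}}
  U36: {{q,t},{q,t,u}}
  U56: {{p,q}}
  U123: {{t,u},{q,t,u},{s,t,u}}
  U125: {{p,u}}
  U126: {{q,u},{q,t,u}}
  U136: {{q,t,u}}
  U156: {{p,q}}
  U236: {{q,t,u}}
  U1236: {{q,t,u}}
C dims 7,11,6,1; δ0: rk 5, SNF 1^5; δ1: rk 5, SNF 1^5; δ2: rk 1, SNF 1^1
Ȟ^0: (7−5)−0=2 ⇒ Z^2
Ȟ^1: (11−5)−5=1 ⇒ Z
Ȟ^2: (6−1)−5=0 ⇒ 0

Ȟ^0 ≅ Z^2, Ȟ^1 ≅ Z and Ȟ^2 ≅ 0


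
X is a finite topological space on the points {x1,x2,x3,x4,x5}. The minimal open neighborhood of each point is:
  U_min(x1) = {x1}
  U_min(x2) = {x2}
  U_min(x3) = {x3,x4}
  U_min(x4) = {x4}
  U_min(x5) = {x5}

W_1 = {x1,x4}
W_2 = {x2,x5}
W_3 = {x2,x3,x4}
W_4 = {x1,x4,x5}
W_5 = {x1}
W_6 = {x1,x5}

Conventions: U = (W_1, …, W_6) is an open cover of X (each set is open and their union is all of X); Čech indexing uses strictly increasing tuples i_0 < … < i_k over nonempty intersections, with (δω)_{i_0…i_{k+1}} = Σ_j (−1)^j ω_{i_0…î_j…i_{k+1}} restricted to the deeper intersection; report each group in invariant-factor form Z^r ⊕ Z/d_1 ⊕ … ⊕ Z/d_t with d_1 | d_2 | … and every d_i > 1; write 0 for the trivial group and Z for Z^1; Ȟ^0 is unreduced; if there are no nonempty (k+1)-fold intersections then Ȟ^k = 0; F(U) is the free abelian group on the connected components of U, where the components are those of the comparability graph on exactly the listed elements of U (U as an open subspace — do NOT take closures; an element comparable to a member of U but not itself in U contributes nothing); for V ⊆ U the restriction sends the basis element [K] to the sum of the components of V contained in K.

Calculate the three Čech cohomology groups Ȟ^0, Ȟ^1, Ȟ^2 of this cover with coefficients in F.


nonempty intersections:
  W13={x4} W14={x1,x4} W15={x1} W16={x1} W23={x2} W24={x5} W26={x5} W34={x4} W45={x1} W46={x1,x5} W56={x1}
  W134={x4} W145={x1} W146={x1} W156={x1} W246={x5} W456={x1}
  W1456={x1}
components per intersection:
  W1: {x1} {x4}
  W2: {x2} {x5}
  W3: {x2} {x3,x4}
  W4: {x1} {x4} {x5}
  W5: {x1}
  W6: {x1} {x5}
  W13: {x4}
  W14: {x1} {x4}
  W15: {x1}
  W16: {x1}
  W23: {x2}
  W24: {x5}
  W26: {x5}
  W34: {x4}
  W45: {x1}
  W46: {x1} {x5}
  W56: {x1}
  W134: {x4}
  W145: {x1}
  W146: {x1}
  W156: {x1}
  W246: {x5}
  W456: {x1}
  W1456: {x1}
C dims 12,13,6,1; δ0: rk 8, SNF 1^8; δ1: rk 5, SNF 1^5; δ2: rk 1, SNF 1^1
Ȟ^0: (12−8)−0=4 ⇒ Z^4
Ȟ^1: (13−5)−8=0 ⇒ 0
Ȟ^2: (6−1)−5=0 ⇒ 0

Ȟ^0(U;F) ≅ Z^4, Ȟ^1(U;F) ≅ 0, Ȟ^2(U;F) ≅ 0


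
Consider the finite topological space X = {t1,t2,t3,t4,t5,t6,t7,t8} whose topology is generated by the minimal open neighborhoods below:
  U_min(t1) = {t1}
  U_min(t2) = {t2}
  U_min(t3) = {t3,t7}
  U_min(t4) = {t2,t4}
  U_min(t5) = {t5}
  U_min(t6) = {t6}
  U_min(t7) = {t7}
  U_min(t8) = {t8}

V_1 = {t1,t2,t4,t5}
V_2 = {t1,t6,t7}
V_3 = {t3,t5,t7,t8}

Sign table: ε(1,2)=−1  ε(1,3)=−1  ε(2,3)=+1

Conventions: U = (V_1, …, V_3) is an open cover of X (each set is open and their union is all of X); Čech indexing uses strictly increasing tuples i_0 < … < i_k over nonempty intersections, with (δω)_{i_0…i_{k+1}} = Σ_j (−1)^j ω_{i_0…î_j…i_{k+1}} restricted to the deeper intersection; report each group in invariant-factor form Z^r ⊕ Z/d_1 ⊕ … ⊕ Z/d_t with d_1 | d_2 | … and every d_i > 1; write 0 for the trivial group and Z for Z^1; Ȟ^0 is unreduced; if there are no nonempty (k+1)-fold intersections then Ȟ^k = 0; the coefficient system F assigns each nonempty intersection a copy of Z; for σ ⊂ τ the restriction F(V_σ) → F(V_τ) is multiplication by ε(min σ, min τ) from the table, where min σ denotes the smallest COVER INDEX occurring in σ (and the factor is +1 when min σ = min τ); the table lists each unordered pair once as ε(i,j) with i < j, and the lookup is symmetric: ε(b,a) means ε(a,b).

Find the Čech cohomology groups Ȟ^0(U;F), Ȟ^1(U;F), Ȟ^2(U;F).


nonempty overlaps:
  V12={t1} V13={t5} V23={t7}
C dims 3,3; δ0: rk 2, SNF 1^2
degree 0: 3−2−0 = 1 → Ȟ^0 ≅ Z
degree 1: 3−0−2 = 1 → Ȟ^1 ≅ Z
degree 2: 0−0−0 = 0 → Ȟ^2 ≅ 0

Ȟ^0 ≅ Z, Ȟ^1 ≅ Z and Ȟ^2 ≅ 0


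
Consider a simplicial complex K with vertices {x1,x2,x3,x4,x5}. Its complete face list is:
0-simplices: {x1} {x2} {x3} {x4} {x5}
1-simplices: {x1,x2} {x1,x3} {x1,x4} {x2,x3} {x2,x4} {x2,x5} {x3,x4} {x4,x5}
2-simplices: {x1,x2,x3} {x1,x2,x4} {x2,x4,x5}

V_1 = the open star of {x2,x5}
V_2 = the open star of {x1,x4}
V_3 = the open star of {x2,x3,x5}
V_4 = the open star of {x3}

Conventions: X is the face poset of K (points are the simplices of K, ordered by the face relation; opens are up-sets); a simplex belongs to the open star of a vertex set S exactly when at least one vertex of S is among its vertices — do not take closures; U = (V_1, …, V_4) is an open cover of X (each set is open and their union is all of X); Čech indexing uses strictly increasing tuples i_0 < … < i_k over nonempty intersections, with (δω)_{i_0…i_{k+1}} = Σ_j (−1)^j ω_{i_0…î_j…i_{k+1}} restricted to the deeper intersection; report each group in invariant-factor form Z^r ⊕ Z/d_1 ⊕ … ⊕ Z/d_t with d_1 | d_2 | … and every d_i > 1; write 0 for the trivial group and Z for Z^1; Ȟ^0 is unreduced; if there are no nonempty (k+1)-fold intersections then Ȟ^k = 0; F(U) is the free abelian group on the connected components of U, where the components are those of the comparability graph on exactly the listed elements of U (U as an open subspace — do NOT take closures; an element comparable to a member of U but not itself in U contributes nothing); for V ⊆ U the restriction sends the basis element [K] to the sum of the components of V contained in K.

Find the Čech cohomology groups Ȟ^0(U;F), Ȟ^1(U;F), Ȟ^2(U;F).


nerve of the cover:
  V1={{x2},{x5},{x1,x2},{x2,x3},{x2,x4},{x2,x5},{x4,x5},{x1,x2,x3},{x1,x2,x4},{x2,x4,x5}} V2={{x1},{x4},{x1,x2},{x1,x3},{x1,x4},{x2,x4},{x3,x4},{x4,x5},{x1,x2,x3},{x1,x2,x4},{x2,x4,x5}} V3={{x2},{x3},{x5},{x1,x2},{x1,x3},{x2,x3},{x2,x4},{x2,x5},{x3,x4},{x4,x5},{x1,x2,x3},{x1,x2,x4},{x2,x4,x5}} V4={{x3},{x1,x3},{x2,x3},{x3,x4},{x1,x2,x3}}
  V12={{x1,x2},{x2,x4},{x4,x5},{x1,x2,x3},{x1,x2,x4},{x2,x4,x5}} V13={{x2},{x5},{x1,x2},{x2,x3},{x2,x4},{x2,x5},{x4,x5},{x1,x2,x3},{x1,x2,x4},{x2,x4,x5}} V14={{x2,x3},{x1,x2,x3}} V23={{x1,x2},{x1,x3},{x2,x4},{x3,x4},{x4,x5},{x1,x2,x3},{x1,x2,x4},{x2,x4,x5}} V24={{x1,x3},{x3,x4},{x1,x2,x3}} V34={{x3},{x1,x3},{x2,x3},{x3,x4},{x1,x2,x3}}
  V123={{x1,x2},{x2,x4},{x4,x5},{x1,x2,x3},{x1,x2,x4},{x2,x4,x5}} V124={{x1,x2,x3}} V134={{x2,x3},{x1,x2,x3}} V234={{x1,x3},{x3,x4},{x1,x2,x3}}
  V1234={{x1,x2,x3}}
components per intersection:
  V1: {{x2},{x5},{x1,x2},{x2,x3},{x2,x4},{x2,x5},{x4,x5},{x1,x2,x3},{x1,x2,x4},{x2,x4,x5}}
  V2: {{x1},{x4},{x1,x2},{x1,x3},{x1,x4},{x2,x4},{x3,x4},{x4,x5},{x1,x2,x3},{x1,x2,x4},{x2,x4,x5}}
  V3: {{x2},{x3},{x5},{x1,x2},{x1,x3},{x2,x3},{x2,x4},{x2,x5},{x3,x4},{x4,x5},{x1,x2,x3},{x1,x2,x4},{x2,x4,x5}}
  V4: {{x3},{x1,x3},{x2,x3},{x3,x4},{x1,x2,x3}}
  V12: {{x1,x2},{x2,x4},{x4,x5},{x1,x2,x3},{x1,x2,x4},{x2,x4,x5}}
  V13: {{x2},{x5},{x1,x2},{x2,x3},{x2,x4},{x2,x5},{x4,x5},{x1,x2,x3},{x1,x2,x4},{x2,x4,x5}}
  V14: {{x2,x3},{x1,x2,x3}}
  V23: {{x1,x2},{x1,x3},{x2,x4},{x4,x5},{x1,x2,x3},{x1,x2,x4},{x2,x4,x5}} {{x3,x4}}
  V24: {{x1,x3},{x1,x2,x3}} {{x3,x4}}
  V34: {{x3},{x1,x3},{x2,x3},{x3,x4},{x1,x2,x3}}
  V123: {{x1,x2},{x2,x4},{x4,x5},{x1,x2,x3},{x1,x2,x4},{x2,x4,x5}}
  V124: {{x1,x2,x3}}
  V134: {{x2,x3},{x1,x2,x3}}
  V234: {{x1,x3},{x1,x2,x3}} {{x3,x4}}
  V1234: {{x1,x2,x3}}
C dims 4,8,5,1; δ0: rk 3, SNF 1^3; δ1: rk 4, SNF 1^4; δ2: rk 1, SNF 1^1
Ȟ^0 = (4 − 3) − 0 = 1, so Ȟ^0 ≅ Z
Ȟ^1 = (8 − 4) − 3 = 1, so Ȟ^1 ≅ Z
Ȟ^2 = (5 − 1) − 4 = 0, so Ȟ^2 ≅ 0

Ȟ^0(U;F) ≅ Z, Ȟ^1(U;F) ≅ Z and Ȟ^2(U;F) ≅ 0


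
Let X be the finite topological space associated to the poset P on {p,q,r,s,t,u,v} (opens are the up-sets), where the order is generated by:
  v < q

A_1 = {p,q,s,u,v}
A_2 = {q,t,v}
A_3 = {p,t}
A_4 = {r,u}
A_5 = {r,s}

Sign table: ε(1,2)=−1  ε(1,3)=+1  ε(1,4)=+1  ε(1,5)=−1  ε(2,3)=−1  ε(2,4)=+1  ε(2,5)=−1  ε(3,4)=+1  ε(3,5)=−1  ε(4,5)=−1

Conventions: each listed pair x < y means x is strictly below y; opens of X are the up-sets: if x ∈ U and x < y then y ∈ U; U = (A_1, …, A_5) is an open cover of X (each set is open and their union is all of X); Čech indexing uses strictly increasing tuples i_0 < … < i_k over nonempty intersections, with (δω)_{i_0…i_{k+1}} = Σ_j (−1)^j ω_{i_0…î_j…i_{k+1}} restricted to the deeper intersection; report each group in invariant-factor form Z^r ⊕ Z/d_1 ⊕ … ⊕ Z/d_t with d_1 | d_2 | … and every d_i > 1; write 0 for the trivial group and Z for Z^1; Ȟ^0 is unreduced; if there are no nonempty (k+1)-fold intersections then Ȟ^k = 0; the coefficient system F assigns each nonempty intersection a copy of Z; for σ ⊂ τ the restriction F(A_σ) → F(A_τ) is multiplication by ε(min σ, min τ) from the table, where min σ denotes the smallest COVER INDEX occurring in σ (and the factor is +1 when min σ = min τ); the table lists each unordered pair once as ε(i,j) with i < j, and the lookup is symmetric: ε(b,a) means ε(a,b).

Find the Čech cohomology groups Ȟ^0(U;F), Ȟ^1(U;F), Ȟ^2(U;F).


Ȟ^0 = Z,  Ȟ^1 = Z^2,  Ȟ^2 = 0

nonempty intersections:
  A12={q,v} A13={p} A14={u} A15={s} A23={t} A45={r}
C dims 5,6; δ0: rk 4, SNF 1^4
Ȟ^0: (5−4)−0=1 ⇒ Z
Ȟ^1: (6−0)−4=2 ⇒ Z^2
Ȟ^2: (0−0)−0=0 ⇒ 0


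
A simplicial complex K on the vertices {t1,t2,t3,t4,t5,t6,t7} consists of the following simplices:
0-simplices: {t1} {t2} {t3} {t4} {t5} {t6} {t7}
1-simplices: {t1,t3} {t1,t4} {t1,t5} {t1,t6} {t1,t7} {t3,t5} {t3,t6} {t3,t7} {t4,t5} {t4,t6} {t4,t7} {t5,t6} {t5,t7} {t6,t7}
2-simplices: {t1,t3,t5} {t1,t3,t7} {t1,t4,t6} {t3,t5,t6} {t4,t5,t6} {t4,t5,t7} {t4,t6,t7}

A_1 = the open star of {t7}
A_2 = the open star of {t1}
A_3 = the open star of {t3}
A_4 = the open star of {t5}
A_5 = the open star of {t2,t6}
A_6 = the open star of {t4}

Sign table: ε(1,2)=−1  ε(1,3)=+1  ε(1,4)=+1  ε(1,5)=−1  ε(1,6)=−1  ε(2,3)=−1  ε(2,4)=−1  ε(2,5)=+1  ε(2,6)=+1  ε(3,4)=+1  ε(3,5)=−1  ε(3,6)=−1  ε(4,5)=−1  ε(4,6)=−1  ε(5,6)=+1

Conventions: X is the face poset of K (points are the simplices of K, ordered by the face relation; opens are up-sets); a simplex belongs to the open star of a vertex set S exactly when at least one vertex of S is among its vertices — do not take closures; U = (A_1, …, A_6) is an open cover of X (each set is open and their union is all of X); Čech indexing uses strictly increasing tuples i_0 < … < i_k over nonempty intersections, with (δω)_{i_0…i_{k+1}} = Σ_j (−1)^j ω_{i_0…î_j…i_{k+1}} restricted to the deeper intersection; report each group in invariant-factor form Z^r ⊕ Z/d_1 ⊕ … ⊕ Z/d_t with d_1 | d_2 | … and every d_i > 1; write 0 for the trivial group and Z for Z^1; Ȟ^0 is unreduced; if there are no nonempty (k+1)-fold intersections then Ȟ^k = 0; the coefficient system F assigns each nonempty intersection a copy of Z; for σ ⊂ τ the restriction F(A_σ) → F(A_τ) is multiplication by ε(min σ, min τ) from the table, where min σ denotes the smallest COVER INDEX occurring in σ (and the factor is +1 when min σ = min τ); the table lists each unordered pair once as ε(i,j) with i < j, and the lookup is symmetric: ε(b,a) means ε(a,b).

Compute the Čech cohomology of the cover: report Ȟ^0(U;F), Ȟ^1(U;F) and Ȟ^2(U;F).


nonempty overlaps:
  A1={{t7},{t1,t7},{t3,t7},{t4,t7},{t5,t7},{t6,t7},{t1,t3,t7},{t4,t5,t7},{t4,t6,t7}} A2={{t1},{t1,t3},{t1,t4},{t1,t5},{t1,t6},{t1,t7},{t1,t3,t5},{t1,t3,t7},{t1,t4,t6}} A3={{t3},{t1,t3},{t3,t5},{t3,t6},{t3,t7},{t1,t3,t5},{t1,t3,t7},{t3,t5,t6}} A4={{t5},{t1,t5},{t3,t5},{t4,t5},{t5,t6},{t5,t7},{t1,t3,t5},{t3,t5,t6},{t4,t5,t6},{t4,t5,t7}} A5={{t2},{t6},{t1,t6},{t3,t6},{t4,t6},{t5,t6},{t6,t7},{t1,t4,t6},{t3,t5,t6},{t4,t5,t6},{t4,t6,t7}} A6={{t4},{t1,t4},{t4,t5},{t4,t6},{t4,t7},{t1,t4,t6},{t4,t5,t6},{t4,t5,t7},{t4,t6,t7}}
  A12={{t1,t7},{t1,t3,t7}} A13={{t3,t7},{t1,t3,t7}} A14={{t5,t7},{t4,t5,t7}} A15={{t6,t7},{t4,t6,t7}} A16={{t4,t7},{t4,t5,t7},{t4,t6,t7}} A23={{t1,t3},{t1,t3,t5},{t1,t3,t7}} A24={{t1,t5},{t1,t3,t5}} A25={{t1,t6},{t1,t4,t6}} A26={{t1,t4},{t1,t4,t6}} A34={{t3,t5},{t1,t3,t5},{t3,t5,t6}} A35={{t3,t6},{t3,t5,t6}} A45={{t5,t6},{t3,t5,t6},{t4,t5,t6}} A46={{t4,t5},{t4,t5,t6},{t4,t5,t7}} A56={{t4,t6},{t1,t4,t6},{t4,t5,t6},{t4,t6,t7}}
  A123={{t1,t3,t7}} A146={{t4,t5,t7}} A156={{t4,t6,t7}} A234={{t1,t3,t5}} A256={{t1,t4,t6}} A345={{t3,t5,t6}} A456={{t4,t5,t6}}
C dims 6,14,7; δ0: rk 5, SNF 1^5; δ1: rk 7, SNF 1^7
degree 0: 6−5−0 = 1 → Ȟ^0 ≅ Z
degree 1: 14−7−5 = 2 → Ȟ^1 ≅ Z^2
degree 2: 7−0−7 = 0 → Ȟ^2 ≅ 0

Ȟ^0 ≅ Z, Ȟ^1 ≅ Z^2 and Ȟ^2 ≅ 0


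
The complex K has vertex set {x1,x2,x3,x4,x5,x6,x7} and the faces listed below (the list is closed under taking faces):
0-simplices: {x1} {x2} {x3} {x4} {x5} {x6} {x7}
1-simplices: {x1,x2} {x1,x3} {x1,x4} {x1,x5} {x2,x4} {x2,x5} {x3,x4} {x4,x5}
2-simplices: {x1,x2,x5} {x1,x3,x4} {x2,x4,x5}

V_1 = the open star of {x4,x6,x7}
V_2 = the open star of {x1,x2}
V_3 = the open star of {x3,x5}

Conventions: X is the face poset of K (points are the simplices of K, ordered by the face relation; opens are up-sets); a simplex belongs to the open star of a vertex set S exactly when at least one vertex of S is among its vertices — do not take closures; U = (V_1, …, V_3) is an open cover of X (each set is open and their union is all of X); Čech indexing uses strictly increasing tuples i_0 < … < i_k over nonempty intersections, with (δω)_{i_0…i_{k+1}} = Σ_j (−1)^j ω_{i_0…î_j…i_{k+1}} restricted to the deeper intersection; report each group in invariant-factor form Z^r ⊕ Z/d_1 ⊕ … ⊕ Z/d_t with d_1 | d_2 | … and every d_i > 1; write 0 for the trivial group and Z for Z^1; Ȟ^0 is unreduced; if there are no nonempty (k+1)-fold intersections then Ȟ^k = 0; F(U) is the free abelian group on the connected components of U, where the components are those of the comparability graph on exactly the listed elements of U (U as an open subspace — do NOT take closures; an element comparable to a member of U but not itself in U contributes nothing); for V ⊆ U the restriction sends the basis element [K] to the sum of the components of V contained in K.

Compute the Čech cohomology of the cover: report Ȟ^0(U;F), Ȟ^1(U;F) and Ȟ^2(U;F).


nonempty overlaps:
  V1={{x4},{x6},{x7},{x1,x4},{x2,x4},{x3,x4},{x4,x5},{x1,x3,x4},{x2,x4,x5}} V2={{x1},{x2},{x1,x2},{x1,x3},{x1,x4},{x1,x5},{x2,x4},{x2,x5},{x1,x2,x5},{x1,x3,x4},{x2,x4,x5}} V3={{x3},{x5},{x1,x3},{x1,x5},{x2,x5},{x3,x4},{x4,x5},{x1,x2,x5},{x1,x3,x4},{x2,x4,x5}}
  V12={{x1,x4},{x2,x4},{x1,x3,x4},{x2,x4,x5}} V13={{x3,x4},{x4,x5},{x1,x3,x4},{x2,x4,x5}} V23={{x1,x3},{x1,x5},{x2,x5},{x1,x2,x5},{x1,x3,x4},{x2,x4,x5}}
  V123={{x1,x3,x4},{x2,x4,x5}}
components per intersection:
  V1: {{x4},{x1,x4},{x2,x4},{x3,x4},{x4,x5},{x1,x3,x4},{x2,x4,x5}} {{x6}} {{x7}}
  V2: {{x1},{x2},{x1,x2},{x1,x3},{x1,x4},{x1,x5},{x2,x4},{x2,x5},{x1,x2,x5},{x1,x3,x4},{x2,x4,x5}}
  V3: {{x3},{x1,x3},{x3,x4},{x1,x3,x4}} {{x5},{x1,x5},{x2,x5},{x4,x5},{x1,x2,x5},{x2,x4,x5}}
  V12: {{x1,x4},{x1,x3,x4}} {{x2,x4},{x2,x4,x5}}
  V13: {{x3,x4},{x1,x3,x4}} {{x4,x5},{x2,x4,x5}}
  V23: {{x1,x3},{x1,x3,x4}} {{x1,x5},{x2,x5},{x1,x2,x5},{x2,x4,x5}}
  V123: {{x1,x3,x4}} {{x2,x4,x5}}
C dims 6,6,2; δ0: rk 3, SNF 1^3; δ1: rk 2, SNF 1^2
degree 0: 6−3−0 = 3 → Ȟ^0 ≅ Z^3
degree 1: 6−2−3 = 1 → Ȟ^1 ≅ Z
degree 2: 2−0−2 = 0 → Ȟ^2 ≅ 0

Ȟ^0 ≅ Z^3, Ȟ^1 ≅ Z and Ȟ^2 ≅ 0


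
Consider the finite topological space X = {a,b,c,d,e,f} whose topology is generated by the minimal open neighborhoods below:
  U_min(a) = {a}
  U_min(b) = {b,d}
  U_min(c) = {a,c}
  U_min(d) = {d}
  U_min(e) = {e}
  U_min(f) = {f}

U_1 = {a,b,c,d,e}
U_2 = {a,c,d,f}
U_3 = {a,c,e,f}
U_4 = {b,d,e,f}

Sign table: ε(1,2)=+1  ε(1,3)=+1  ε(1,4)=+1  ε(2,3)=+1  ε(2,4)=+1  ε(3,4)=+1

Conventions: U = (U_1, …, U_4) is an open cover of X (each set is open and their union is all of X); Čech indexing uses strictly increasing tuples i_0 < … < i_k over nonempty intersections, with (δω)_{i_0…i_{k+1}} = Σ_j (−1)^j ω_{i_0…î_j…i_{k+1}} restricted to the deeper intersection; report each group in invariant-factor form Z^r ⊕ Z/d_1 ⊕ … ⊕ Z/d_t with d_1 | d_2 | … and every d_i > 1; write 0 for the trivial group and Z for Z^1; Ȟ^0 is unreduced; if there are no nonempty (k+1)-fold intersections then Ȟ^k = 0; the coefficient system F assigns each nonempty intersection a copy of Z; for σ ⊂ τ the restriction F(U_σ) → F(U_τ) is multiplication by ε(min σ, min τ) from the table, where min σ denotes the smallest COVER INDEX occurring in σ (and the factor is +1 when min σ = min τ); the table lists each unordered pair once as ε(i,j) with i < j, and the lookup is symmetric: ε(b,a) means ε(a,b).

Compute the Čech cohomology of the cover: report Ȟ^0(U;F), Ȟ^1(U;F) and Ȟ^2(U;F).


nonempty overlaps:
  U12={a,c,d} U13={a,c,e} U14={b,d,e} U23={a,c,f} U24={d,f} U34={e,f}
  U123={a,c} U124={d} U134={e} U234={f}
C dims 4,6,4; δ0: rk 3, SNF 1^3; δ1: rk 3, SNF 1^3
degree 0: 4−3−0 = 1 → Ȟ^0 ≅ Z
degree 1: 6−3−3 = 0 → Ȟ^1 ≅ 0
degree 2: 4−0−3 = 1 → Ȟ^2 ≅ Z

Ȟ^0 = Z; Ȟ^1 = 0; Ȟ^2 = Z


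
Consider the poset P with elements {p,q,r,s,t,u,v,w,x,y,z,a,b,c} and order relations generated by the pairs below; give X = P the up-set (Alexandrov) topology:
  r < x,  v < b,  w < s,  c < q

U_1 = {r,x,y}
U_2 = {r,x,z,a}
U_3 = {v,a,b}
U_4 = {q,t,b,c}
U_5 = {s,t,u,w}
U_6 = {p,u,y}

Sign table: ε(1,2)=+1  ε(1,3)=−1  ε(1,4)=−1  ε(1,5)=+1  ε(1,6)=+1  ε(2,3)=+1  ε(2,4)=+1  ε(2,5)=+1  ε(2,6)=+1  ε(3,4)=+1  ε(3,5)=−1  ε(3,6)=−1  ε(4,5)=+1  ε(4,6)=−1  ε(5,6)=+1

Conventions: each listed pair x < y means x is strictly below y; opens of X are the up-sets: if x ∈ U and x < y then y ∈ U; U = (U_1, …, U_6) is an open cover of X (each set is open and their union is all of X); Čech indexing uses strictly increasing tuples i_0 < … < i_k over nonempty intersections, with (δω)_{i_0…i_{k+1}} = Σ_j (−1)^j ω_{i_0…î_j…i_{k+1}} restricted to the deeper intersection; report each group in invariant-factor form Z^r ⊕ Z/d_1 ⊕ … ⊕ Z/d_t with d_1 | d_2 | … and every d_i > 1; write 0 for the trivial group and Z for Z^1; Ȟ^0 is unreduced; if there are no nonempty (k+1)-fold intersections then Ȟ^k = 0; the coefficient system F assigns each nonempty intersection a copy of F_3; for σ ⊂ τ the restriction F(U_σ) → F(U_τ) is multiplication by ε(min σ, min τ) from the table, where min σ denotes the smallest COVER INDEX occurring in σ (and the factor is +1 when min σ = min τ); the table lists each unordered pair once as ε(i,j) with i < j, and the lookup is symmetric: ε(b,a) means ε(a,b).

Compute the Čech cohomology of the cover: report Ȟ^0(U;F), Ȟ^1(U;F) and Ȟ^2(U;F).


Ȟ^0(U;F) ≅ Z/3, Ȟ^1(U;F) ≅ Z/3, Ȟ^2(U;F) ≅ 0

cover nerve:
  U12={r,x} U16={y} U23={a} U34={b} U45={t} U56={u}
C dims 6,6; δ0: rk_F3 5
Ȟ^0: (6−5)−0=1 ⇒ Z/3
Ȟ^1: (6−0)−5=1 ⇒ Z/3
Ȟ^2: (0−0)−0=0 ⇒ 0


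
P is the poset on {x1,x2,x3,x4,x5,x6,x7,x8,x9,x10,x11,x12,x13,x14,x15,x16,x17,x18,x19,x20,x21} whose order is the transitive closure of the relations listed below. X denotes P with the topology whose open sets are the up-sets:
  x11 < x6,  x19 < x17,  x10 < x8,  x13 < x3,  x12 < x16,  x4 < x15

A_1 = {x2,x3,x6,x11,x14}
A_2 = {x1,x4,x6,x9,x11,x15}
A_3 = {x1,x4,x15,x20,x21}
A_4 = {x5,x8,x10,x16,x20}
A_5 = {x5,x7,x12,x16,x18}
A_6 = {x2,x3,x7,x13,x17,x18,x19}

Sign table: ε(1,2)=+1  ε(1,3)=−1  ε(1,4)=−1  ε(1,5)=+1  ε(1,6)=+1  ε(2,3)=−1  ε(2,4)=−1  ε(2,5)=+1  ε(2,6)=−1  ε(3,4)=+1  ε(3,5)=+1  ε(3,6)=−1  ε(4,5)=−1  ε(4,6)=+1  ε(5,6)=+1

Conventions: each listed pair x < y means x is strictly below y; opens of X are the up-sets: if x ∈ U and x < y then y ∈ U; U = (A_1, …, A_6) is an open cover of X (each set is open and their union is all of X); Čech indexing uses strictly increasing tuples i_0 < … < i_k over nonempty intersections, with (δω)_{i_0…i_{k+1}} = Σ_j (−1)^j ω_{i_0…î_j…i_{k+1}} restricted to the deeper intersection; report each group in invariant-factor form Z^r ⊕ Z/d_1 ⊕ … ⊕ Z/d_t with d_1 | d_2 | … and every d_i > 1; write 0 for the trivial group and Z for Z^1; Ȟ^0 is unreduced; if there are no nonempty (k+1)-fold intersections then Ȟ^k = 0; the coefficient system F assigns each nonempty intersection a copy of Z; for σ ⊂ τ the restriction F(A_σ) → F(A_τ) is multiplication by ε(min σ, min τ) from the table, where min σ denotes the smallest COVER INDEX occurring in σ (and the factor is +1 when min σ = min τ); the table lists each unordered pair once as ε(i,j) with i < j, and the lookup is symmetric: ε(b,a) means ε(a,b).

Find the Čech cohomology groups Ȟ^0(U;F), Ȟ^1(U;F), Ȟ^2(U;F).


cover nerve:
  A12={x6,x11} A16={x2,x3} A23={x1,x4,x15} A34={x20} A45={x5,x16} A56={x7,x18}
C dims 6,6; δ0: rk 5, SNF 1^5
Ȟ^0: (6−5)−0=1 ⇒ Z
Ȟ^1: (6−0)−5=1 ⇒ Z
Ȟ^2: (0−0)−0=0 ⇒ 0

Ȟ^0 = Z, Ȟ^1 = Z, Ȟ^2 = 0
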